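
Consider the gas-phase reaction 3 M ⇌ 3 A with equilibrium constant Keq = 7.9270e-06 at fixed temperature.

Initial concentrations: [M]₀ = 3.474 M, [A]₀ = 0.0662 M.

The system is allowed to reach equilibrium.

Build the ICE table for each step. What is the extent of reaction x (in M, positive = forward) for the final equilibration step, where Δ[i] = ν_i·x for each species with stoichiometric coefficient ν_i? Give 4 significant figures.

x = 0.001003 M

Q₀ = 6.9197e-06 vs Keq = 7.9270e-06 ⇒ Q<K, forward
Step 1:
                    M           A
  Initial       3.474      0.0662
  Change    -0.003008    0.003008
  Equil         3.471     0.06921
  solve Keq expr → x = 0.001003; check Q = 7.9270e-06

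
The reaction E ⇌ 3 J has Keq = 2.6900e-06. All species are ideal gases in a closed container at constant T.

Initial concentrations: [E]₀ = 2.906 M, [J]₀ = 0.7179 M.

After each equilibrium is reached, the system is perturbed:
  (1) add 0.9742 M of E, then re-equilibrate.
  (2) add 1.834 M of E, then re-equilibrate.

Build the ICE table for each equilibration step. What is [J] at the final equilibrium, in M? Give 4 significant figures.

Q₀ = 0.1273 vs Keq = 2.6900e-06 ⇒ Q>K, reverse
Step 1:
                  E         J
  I           2.906    0.7179
  C          0.2325   -0.6975
  E           3.139   0.02036
  solve Keq expr → x = -0.2325; check Q = 2.6900e-06
Then add 0.9742 M of E.
Step 2:
                  E         J
  I           4.113   0.02036
  C       -6.3964e-04  0.001919
  E           4.112   0.02228
  solve Keq expr → x = 6.3964e-04; check Q = 2.6900e-06
Then add 1.834 M of E.
Step 3:
                  E         J
  I           5.946   0.02228
  C       -9.7108e-04  0.002913
  E           5.945   0.02519
  solve Keq expr → x = 9.7108e-04; check Q = 2.6900e-06

[J]_eq = 0.02519 M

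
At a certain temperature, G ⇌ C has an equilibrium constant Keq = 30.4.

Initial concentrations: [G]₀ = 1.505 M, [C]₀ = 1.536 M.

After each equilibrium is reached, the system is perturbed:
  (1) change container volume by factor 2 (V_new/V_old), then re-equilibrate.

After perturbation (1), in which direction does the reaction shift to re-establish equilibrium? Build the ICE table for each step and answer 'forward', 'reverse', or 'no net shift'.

Q₀ = 1.021 vs Keq = 30.4 ⇒ Q<K, forward
Step 1:
                  G         C
  I           1.505     1.536
  C          -1.408     1.408
  E         0.09685     2.944
  solve Keq expr → x = 1.408; check Q = 30.4
Then change container volume by factor 2 (V_new/V_old).
Step 2:
                  G         C
  I         0.04842     1.472
  C               0         0
  E         0.04842     1.472
  solve Keq expr → x = 0; check Q = 30.4

Direction: no net shift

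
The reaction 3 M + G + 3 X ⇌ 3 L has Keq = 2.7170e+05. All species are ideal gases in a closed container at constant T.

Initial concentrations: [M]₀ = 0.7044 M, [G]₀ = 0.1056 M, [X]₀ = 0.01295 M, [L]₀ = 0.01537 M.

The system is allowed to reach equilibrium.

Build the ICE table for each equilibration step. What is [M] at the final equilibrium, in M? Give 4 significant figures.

Q₀ = 45.3 vs Keq = 2.7170e+05 ⇒ Q<K, forward
Step 1:
                   M          G          X          L
  I           0.7044     0.1056    0.01295    0.01537
  C         -0.01166  -0.003886   -0.01166    0.01166
  E           0.6927     0.1017   0.001291    0.02703
  solve Keq expr → x = 0.003886; check Q = 2.7170e+05

[M]_eq = 0.6927 M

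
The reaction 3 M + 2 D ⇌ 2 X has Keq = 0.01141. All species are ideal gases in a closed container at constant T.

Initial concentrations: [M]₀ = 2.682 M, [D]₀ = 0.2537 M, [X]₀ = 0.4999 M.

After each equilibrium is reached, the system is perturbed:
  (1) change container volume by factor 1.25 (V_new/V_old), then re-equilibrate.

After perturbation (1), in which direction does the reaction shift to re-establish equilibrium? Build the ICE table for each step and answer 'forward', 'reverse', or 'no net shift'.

Direction: reverse

Q₀ = 0.2013 vs Keq = 0.01141 ⇒ Q>K, reverse
Step 1:
                    M           D           X
  I             2.682      0.2537      0.4999
  C            0.3431      0.2287     -0.2287
  E             3.025      0.4824      0.2712
  solve Keq expr → x = -0.1144; check Q = 0.01141
Then change container volume by factor 1.25 (V_new/V_old).
Step 2:
                    M           D           X
  I              2.42       0.386      0.2169
  C           0.05925      0.0395     -0.0395
  E             2.479      0.4255      0.1774
  solve Keq expr → x = -0.01975; check Q = 0.01141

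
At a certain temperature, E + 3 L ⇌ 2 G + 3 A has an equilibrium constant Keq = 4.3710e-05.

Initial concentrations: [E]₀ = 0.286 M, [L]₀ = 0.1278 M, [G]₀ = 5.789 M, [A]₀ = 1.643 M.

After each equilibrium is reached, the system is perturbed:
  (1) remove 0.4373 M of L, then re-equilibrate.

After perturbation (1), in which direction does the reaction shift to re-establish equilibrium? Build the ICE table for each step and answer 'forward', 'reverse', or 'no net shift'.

Direction: reverse

Q₀ = 2.4898e+05 vs Keq = 4.3710e-05 ⇒ Q>K, reverse
Step 1:
                    E           L           G           A
  Initial       0.286      0.1278       5.789       1.643
  Change       0.5408       1.622      -1.082      -1.622
  Equil        0.8268        1.75       4.707      0.0206
  solve Keq expr → x = -0.5408; check Q = 4.3710e-05
Then remove 0.4373 M of L.
Step 2:
                    E           L           G           A
  Initial      0.8268       1.313       4.707      0.0206
  Change      0.00169     0.00507    -0.00338    -0.00507
  Equil        0.8285       1.318       4.704     0.01553
  solve Keq expr → x = -0.00169; check Q = 4.3710e-05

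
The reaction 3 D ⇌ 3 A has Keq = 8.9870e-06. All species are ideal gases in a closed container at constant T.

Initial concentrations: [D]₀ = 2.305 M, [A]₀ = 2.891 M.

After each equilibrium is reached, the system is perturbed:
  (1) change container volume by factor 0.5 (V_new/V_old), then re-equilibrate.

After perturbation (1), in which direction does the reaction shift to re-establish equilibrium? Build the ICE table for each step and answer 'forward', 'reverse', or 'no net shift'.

Q₀ = 1.973 vs Keq = 8.9870e-06 ⇒ Q>K, reverse
Step 1:
                  D         A
  I           2.305     2.891
  C           2.785    -2.785
  E            5.09    0.1058
  solve Keq expr → x = -0.9284; check Q = 8.9870e-06
Then change container volume by factor 0.5 (V_new/V_old).
Step 2:
                  D         A
  I           10.18    0.2117
  C               0         0
  E           10.18    0.2117
  solve Keq expr → x = 0; check Q = 8.9870e-06

Direction: no net shift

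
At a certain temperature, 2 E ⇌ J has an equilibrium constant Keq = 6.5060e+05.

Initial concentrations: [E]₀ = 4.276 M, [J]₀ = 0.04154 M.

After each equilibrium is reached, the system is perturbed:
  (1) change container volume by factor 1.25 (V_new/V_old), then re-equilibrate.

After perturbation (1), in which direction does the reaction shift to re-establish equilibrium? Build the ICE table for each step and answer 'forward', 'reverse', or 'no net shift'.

Direction: reverse

Q₀ = 0.002272 vs Keq = 6.5060e+05 ⇒ Q<K, forward
Step 1:
                   E          J
  I            4.276    0.04154
  C           -4.274      2.137
  E          0.00183      2.179
  solve Keq expr → x = 2.137; check Q = 6.5060e+05
Then change container volume by factor 1.25 (V_new/V_old).
Step 2:
                   E          J
  I         0.001464      1.743
  C       1.7275e-04 -8.6377e-05
  E         0.001637      1.743
  solve Keq expr → x = -8.6377e-05; check Q = 6.5060e+05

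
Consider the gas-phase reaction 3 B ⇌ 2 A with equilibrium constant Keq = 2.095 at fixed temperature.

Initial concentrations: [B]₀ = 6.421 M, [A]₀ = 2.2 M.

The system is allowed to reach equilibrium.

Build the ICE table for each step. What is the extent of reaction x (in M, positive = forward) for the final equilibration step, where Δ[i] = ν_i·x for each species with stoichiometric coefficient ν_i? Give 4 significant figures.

x = 1.382 M

Q₀ = 0.01828 vs Keq = 2.095 ⇒ Q<K, forward
Step 1:
                   B          A
  Initial      6.421        2.2
  Change      -4.147      2.764
  Equil        2.274      4.964
  solve Keq expr → x = 1.382; check Q = 2.095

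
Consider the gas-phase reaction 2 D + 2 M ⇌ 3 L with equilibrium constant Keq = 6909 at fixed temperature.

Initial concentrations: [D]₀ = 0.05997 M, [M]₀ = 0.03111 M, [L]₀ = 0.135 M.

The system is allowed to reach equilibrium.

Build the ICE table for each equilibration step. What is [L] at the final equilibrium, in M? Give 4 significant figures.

Q₀ = 706.9 vs Keq = 6909 ⇒ Q<K, forward
Step 1:
                    D           M           L
  init        0.05997     0.03111       0.135
  Δ          -0.01462    -0.01462     0.02193
  eq          0.04535     0.01649      0.1569
  solve Keq expr → x = 0.007309; check Q = 6909

[L]_eq = 0.1569 M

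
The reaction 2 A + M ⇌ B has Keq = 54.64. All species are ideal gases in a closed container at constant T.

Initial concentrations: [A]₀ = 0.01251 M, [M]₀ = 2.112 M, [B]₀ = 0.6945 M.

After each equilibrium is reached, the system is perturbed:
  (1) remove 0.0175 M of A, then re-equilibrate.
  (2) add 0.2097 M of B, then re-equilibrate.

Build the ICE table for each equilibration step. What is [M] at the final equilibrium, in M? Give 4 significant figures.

[M]_eq = 2.157 M

Q₀ = 2101 vs Keq = 54.64 ⇒ Q>K, reverse
Step 1:
                   A          M          B
  Initial    0.01251      2.112     0.6945
  Change     0.06274    0.03137   -0.03137
  Equil      0.07525      2.143     0.6631
  solve Keq expr → x = -0.03137; check Q = 54.64
Then remove 0.0175 M of A.
Step 2:
                   A          M          B
  Initial    0.05775      2.143     0.6631
  Change     0.01687   0.008437  -0.008437
  Equil      0.07462      2.152     0.6547
  solve Keq expr → x = -0.008437; check Q = 54.64
Then add 0.2097 M of B.
Step 3:
                   A          M          B
  Initial    0.07462      2.152     0.8644
  Change     0.01075   0.005374  -0.005374
  Equil      0.08537      2.157      0.859
  solve Keq expr → x = -0.005374; check Q = 54.64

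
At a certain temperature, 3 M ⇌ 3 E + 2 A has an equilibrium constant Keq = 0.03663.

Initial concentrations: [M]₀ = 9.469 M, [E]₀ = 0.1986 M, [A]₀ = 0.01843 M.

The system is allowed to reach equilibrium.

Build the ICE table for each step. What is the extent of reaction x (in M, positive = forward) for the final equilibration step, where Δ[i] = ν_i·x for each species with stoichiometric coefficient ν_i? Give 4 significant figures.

Q₀ = 3.1338e-09 vs Keq = 0.03663 ⇒ Q<K, forward
Step 1:
                  M         E         A
  init        9.469    0.1986   0.01843
  Δ          -1.914     1.914     1.276
  eq          7.555     2.113     1.294
  solve Keq expr → x = 0.638; check Q = 0.03663

x = 0.638 M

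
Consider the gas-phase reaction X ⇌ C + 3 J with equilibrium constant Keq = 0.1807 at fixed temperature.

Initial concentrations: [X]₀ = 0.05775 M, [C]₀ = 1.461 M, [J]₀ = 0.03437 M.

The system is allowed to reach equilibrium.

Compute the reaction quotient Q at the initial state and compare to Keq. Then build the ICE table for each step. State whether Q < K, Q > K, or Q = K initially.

Q₀ = 0.001027; Q < K (proceeds forward)

Q₀ = 0.001027 vs Keq = 0.1807 ⇒ Q<K, forward
Step 1:
                  X         C         J
  I         0.05775     1.461   0.03437
  C        -0.03514   0.03514    0.1054
  E         0.02261     1.496    0.1398
  solve Keq expr → x = 0.03514; check Q = 0.1807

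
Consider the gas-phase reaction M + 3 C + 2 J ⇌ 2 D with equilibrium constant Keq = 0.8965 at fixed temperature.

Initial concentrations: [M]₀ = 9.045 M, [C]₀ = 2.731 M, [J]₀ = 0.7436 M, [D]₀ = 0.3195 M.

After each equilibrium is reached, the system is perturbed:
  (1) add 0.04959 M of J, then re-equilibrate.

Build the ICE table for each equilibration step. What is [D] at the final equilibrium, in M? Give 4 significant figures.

[D]_eq = 0.9652 M

Q₀ = 0.001002 vs Keq = 0.8965 ⇒ Q<K, forward
Step 1:
                    M           C           J           D
  init          9.045       2.731      0.7436      0.3195
  Δ           -0.3042     -0.9126     -0.6084      0.6084
  eq            8.741       1.818      0.1352      0.9279
  solve Keq expr → x = 0.3042; check Q = 0.8965
Then add 0.04959 M of J.
Step 2:
                    M           C           J           D
  init          8.741       1.818      0.1848      0.9279
  Δ          -0.01863    -0.05589    -0.03726     0.03726
  eq            8.722       1.762      0.1475      0.9652
  solve Keq expr → x = 0.01863; check Q = 0.8965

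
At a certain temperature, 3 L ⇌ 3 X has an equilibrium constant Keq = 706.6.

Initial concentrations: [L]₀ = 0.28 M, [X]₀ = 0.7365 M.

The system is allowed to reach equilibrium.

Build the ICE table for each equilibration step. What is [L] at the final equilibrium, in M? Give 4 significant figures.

Q₀ = 18.2 vs Keq = 706.6 ⇒ Q<K, forward
Step 1:
                    L           X
  Initial        0.28      0.7365
  Change      -0.1774      0.1774
  Equil        0.1026      0.9139
  solve Keq expr → x = 0.05913; check Q = 706.6

[L]_eq = 0.1026 M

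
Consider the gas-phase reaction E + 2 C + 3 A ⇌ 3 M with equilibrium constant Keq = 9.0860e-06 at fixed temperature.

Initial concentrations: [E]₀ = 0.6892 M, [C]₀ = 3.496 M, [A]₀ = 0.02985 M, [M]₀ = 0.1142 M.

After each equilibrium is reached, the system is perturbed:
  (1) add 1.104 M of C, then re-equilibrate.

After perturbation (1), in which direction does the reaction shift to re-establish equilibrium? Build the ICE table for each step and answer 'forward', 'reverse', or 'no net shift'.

Direction: forward

Q₀ = 6.648 vs Keq = 9.0860e-06 ⇒ Q>K, reverse
Step 1:
                    E           C           A           M
  I            0.6892       3.496     0.02985      0.1142
  C           0.03605     0.07211      0.1082     -0.1082
  E            0.7253       3.568       0.138    0.006042
  solve Keq expr → x = -0.03605; check Q = 9.0860e-06
Then add 1.104 M of C.
Step 2:
                    E           C           A           M
  I            0.7253       4.672       0.138    0.006042
  C       -3.7611e-04 -7.5222e-04   -0.001128    0.001128
  E            0.7249       4.671      0.1369     0.00717
  solve Keq expr → x = 3.7611e-04; check Q = 9.0860e-06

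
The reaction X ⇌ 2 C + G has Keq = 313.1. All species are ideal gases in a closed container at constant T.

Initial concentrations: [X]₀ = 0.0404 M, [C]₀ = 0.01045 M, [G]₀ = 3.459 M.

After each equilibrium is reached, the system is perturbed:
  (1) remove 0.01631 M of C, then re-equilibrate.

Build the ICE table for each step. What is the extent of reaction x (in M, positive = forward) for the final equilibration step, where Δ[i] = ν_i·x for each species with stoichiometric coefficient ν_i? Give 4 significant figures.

Q₀ = 0.00935 vs Keq = 313.1 ⇒ Q<K, forward
Step 1:
                    X           C           G
  Initial      0.0404     0.01045       3.459
  Change     -0.04031     0.08061     0.04031
  Equil    9.2683e-05     0.09106       3.499
  solve Keq expr → x = 0.04031; check Q = 313.1
Then remove 0.01631 M of C.
Step 2:
                    X           C           G
  Initial  9.2683e-05     0.07475       3.499
  Change  -3.0125e-05  6.0251e-05  3.0125e-05
  Equil    6.2557e-05     0.07481       3.499
  solve Keq expr → x = 3.0125e-05; check Q = 313.1

x = 3.0125e-05 M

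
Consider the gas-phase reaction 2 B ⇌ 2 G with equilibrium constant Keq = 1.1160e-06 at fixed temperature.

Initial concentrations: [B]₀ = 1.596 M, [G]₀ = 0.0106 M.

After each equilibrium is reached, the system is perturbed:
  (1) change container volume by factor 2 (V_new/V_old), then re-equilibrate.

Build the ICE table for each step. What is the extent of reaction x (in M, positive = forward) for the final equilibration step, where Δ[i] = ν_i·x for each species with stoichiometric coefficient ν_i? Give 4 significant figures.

x = 0 M

Q₀ = 4.4111e-05 vs Keq = 1.1160e-06 ⇒ Q>K, reverse
Step 1:
                   B          G
  Initial      1.596     0.0106
  Change    0.008905  -0.008905
  Equil        1.605   0.001695
  solve Keq expr → x = -0.004452; check Q = 1.1160e-06
Then change container volume by factor 2 (V_new/V_old).
Step 2:
                   B          G
  Initial     0.8025 8.4772e-04
  Change           0          0
  Equil       0.8025 8.4772e-04
  solve Keq expr → x = 0; check Q = 1.1160e-06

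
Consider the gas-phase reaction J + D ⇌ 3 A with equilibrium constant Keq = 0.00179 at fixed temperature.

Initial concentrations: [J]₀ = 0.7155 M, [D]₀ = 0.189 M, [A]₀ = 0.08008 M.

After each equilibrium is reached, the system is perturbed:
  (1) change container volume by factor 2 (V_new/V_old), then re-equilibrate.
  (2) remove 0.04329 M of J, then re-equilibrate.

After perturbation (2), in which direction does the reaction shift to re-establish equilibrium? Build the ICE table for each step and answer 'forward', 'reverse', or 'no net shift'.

Q₀ = 0.003798 vs Keq = 0.00179 ⇒ Q>K, reverse
Step 1:
                    J           D           A
  init         0.7155       0.189     0.08008
  Δ          0.005659    0.005659    -0.01698
  eq           0.7212      0.1947      0.0631
  solve Keq expr → x = -0.005659; check Q = 0.00179
Then change container volume by factor 2 (V_new/V_old).
Step 2:
                    J           D           A
  init         0.3606     0.09733     0.03155
  Δ         -0.002584   -0.002584    0.007752
  eq            0.358     0.09475      0.0393
  solve Keq expr → x = 0.002584; check Q = 0.00179
Then remove 0.04329 M of J.
Step 3:
                    J           D           A
  init         0.3147     0.09475      0.0393
  Δ        5.2102e-04  5.2102e-04   -0.001563
  eq           0.3152     0.09527     0.03774
  solve Keq expr → x = -5.2102e-04; check Q = 0.00179

Direction: reverse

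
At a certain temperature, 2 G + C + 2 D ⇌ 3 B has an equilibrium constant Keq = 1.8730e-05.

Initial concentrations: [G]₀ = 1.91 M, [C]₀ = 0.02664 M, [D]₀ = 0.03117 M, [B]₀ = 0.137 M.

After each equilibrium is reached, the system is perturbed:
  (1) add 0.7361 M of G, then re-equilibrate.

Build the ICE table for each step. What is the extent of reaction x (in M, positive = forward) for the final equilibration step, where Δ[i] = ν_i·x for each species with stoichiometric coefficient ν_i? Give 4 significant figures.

x = 3.1918e-04 M

Q₀ = 27.23 vs Keq = 1.8730e-05 ⇒ Q>K, reverse
Step 1:
                    G           C           D           B
  init           1.91     0.02664     0.03117       0.137
  Δ           0.08851     0.04425     0.08851     -0.1328
  eq            1.999     0.07089      0.1197    0.004235
  solve Keq expr → x = -0.04425; check Q = 1.8730e-05
Then add 0.7361 M of G.
Step 2:
                    G           C           D           B
  init          2.735     0.07089      0.1197    0.004235
  Δ       -6.3836e-04 -3.1918e-04 -6.3836e-04  9.5754e-04
  eq            2.734     0.07058       0.119    0.005193
  solve Keq expr → x = 3.1918e-04; check Q = 1.8730e-05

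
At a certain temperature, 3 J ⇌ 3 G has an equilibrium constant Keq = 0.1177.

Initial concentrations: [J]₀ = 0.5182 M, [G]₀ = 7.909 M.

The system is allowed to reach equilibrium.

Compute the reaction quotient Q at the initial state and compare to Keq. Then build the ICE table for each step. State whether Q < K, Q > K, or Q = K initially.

Q₀ = 3555; Q > K (proceeds reverse)

Q₀ = 3555 vs Keq = 0.1177 ⇒ Q>K, reverse
Step 1:
                    J           G
  Initial      0.5182       7.909
  Change        5.137      -5.137
  Equil         5.656       2.772
  solve Keq expr → x = -1.712; check Q = 0.1177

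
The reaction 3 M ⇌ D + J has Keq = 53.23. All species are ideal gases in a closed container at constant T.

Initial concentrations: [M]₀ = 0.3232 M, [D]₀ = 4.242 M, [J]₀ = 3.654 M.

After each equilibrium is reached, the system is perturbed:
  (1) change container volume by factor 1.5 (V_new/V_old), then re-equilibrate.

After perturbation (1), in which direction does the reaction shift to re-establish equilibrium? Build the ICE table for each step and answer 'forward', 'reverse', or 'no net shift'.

Q₀ = 459.1 vs Keq = 53.23 ⇒ Q>K, reverse
Step 1:
                    M           D           J
  Initial      0.3232       4.242       3.654
  Change       0.3273     -0.1091     -0.1091
  Equil        0.6505       4.133       3.545
  solve Keq expr → x = -0.1091; check Q = 53.23
Then change container volume by factor 1.5 (V_new/V_old).
Step 2:
                    M           D           J
  Initial      0.4337       2.755       2.363
  Change      0.06014    -0.02005    -0.02005
  Equil        0.4938       2.735       2.343
  solve Keq expr → x = -0.02005; check Q = 53.23

Direction: reverse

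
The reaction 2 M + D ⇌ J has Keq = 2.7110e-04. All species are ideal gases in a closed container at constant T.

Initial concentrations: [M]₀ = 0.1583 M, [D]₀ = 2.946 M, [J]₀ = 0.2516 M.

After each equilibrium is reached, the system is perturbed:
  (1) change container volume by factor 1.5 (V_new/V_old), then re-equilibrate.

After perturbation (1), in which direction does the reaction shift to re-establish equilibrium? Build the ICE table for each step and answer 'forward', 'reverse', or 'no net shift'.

Direction: reverse

Q₀ = 3.408 vs Keq = 2.7110e-04 ⇒ Q>K, reverse
Step 1:
                  M         D         J
  Initial    0.1583     2.946    0.2516
  Change     0.5024    0.2512   -0.2512
  Equil      0.6607     3.197 3.7841e-04
  solve Keq expr → x = -0.2512; check Q = 2.7110e-04
Then change container volume by factor 1.5 (V_new/V_old).
Step 2:
                  M         D         J
  Initial    0.4405     2.131 2.5228e-04
  Change  2.8001e-04 1.4000e-04 -1.4000e-04
  Equil      0.4408     2.132 1.1227e-04
  solve Keq expr → x = -1.4000e-04; check Q = 2.7110e-04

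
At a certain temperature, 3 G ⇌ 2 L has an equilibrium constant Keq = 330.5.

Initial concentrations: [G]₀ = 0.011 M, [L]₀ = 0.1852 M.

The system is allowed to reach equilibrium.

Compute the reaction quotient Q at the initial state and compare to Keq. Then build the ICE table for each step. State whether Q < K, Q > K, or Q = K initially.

Q₀ = 2.5769e+04; Q > K (proceeds reverse)

Q₀ = 2.5769e+04 vs Keq = 330.5 ⇒ Q>K, reverse
Step 1:
                    G           L
  init          0.011      0.1852
  Δ           0.03228    -0.02152
  eq          0.04328      0.1637
  solve Keq expr → x = -0.01076; check Q = 330.5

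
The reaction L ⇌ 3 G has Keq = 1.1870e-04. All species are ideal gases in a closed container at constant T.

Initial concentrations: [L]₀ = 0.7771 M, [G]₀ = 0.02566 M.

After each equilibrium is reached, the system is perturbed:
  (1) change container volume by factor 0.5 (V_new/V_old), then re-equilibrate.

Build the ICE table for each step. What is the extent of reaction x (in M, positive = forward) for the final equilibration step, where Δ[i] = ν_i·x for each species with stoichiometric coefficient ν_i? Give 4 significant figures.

Q₀ = 2.1742e-05 vs Keq = 1.1870e-04 ⇒ Q<K, forward
Step 1:
                    L           G
  init         0.7771     0.02566
  Δ         -0.006466      0.0194
  eq           0.7706     0.04506
  solve Keq expr → x = 0.006466; check Q = 1.1870e-04
Then change container volume by factor 0.5 (V_new/V_old).
Step 2:
                    L           G
  init          1.541     0.09011
  Δ           0.01107    -0.03321
  eq            1.552      0.0569
  solve Keq expr → x = -0.01107; check Q = 1.1870e-04

x = -0.01107 M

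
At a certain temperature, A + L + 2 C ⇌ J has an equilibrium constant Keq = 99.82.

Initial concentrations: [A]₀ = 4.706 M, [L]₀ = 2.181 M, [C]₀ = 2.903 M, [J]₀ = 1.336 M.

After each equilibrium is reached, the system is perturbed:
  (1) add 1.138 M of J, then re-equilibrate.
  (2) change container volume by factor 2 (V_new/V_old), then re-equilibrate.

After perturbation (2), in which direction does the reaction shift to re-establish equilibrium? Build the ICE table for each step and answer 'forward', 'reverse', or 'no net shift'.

Q₀ = 0.01545 vs Keq = 99.82 ⇒ Q<K, forward
Step 1:
                   A          L          C          J
  Initial      4.706      2.181      2.903      1.336
  Change        -1.4       -1.4       -2.8        1.4
  Equil        3.306      0.781      0.103      2.736
  solve Keq expr → x = 1.4; check Q = 99.82
Then add 1.138 M of J.
Step 2:
                   A          L          C          J
  Initial      3.306      0.781      0.103      3.874
  Change    0.009266   0.009266    0.01853  -0.009266
  Equil        3.315     0.7903     0.1216      3.865
  solve Keq expr → x = -0.009266; check Q = 99.82
Then change container volume by factor 2 (V_new/V_old).
Step 3:
                   A          L          C          J
  Initial      1.658     0.3951    0.06078      1.932
  Change     0.04855    0.04855    0.09711   -0.04855
  Equil        1.706     0.4437     0.1579      1.884
  solve Keq expr → x = -0.04855; check Q = 99.82

Direction: reverse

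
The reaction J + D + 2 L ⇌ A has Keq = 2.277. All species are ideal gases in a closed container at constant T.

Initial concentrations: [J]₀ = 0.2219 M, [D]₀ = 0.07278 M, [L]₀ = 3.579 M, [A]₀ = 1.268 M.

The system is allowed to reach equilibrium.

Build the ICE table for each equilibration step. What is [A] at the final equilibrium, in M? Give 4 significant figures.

Q₀ = 6.13 vs Keq = 2.277 ⇒ Q>K, reverse
Step 1:
                   J          D          L          A
  I           0.2219    0.07278      3.579      1.268
  C          0.06273    0.06273     0.1255   -0.06273
  E           0.2846     0.1355      3.704      1.205
  solve Keq expr → x = -0.06273; check Q = 2.277

[A]_eq = 1.205 M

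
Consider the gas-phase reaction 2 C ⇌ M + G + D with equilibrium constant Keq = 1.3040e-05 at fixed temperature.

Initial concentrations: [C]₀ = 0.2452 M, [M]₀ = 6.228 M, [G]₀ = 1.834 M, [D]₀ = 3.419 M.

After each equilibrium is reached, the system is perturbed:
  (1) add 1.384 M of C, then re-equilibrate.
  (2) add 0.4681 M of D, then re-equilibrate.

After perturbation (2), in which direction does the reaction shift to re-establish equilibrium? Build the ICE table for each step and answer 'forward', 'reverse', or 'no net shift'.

Direction: reverse

Q₀ = 649.5 vs Keq = 1.3040e-05 ⇒ Q>K, reverse
Step 1:
                  C         M         G         D
  I          0.2452     6.228     1.834     3.419
  C           3.668    -1.834    -1.834    -1.834
  E           3.913     4.394 2.8670e-05     1.585
  solve Keq expr → x = -1.834; check Q = 1.3040e-05
Then add 1.384 M of C.
Step 2:
                  C         M         G         D
  I           5.297     4.394 2.8670e-05     1.585
  C       -4.7729e-05 2.3864e-05 2.3864e-05 2.3864e-05
  E           5.297     4.394 5.2534e-05     1.585
  solve Keq expr → x = 2.3864e-05; check Q = 1.3040e-05
Then add 0.4681 M of D.
Step 3:
                  C         M         G         D
  I           5.297     4.394 5.2534e-05     2.053
  C       2.3953e-05 -1.1977e-05 -1.1977e-05 -1.1977e-05
  E           5.297     4.394 4.0558e-05     2.053
  solve Keq expr → x = -1.1977e-05; check Q = 1.3040e-05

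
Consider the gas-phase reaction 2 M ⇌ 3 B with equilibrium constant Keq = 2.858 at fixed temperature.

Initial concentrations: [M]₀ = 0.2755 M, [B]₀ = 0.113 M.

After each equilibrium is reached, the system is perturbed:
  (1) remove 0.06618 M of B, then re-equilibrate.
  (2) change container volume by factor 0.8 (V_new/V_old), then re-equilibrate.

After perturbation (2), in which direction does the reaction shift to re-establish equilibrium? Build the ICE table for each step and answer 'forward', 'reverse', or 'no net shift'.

Direction: reverse

Q₀ = 0.01901 vs Keq = 2.858 ⇒ Q<K, forward
Step 1:
                   M          B
  Initial     0.2755      0.113
  Change     -0.1552     0.2328
  Equil       0.1203     0.3458
  solve Keq expr → x = 0.0776; check Q = 2.858
Then remove 0.06618 M of B.
Step 2:
                   M          B
  Initial     0.1203     0.2796
  Change    -0.01907     0.0286
  Equil       0.1012     0.3082
  solve Keq expr → x = 0.009533; check Q = 2.858
Then change container volume by factor 0.8 (V_new/V_old).
Step 3:
                   M          B
  Initial     0.1265     0.3853
  Change    0.008208   -0.01231
  Equil       0.1347      0.373
  solve Keq expr → x = -0.004104; check Q = 2.858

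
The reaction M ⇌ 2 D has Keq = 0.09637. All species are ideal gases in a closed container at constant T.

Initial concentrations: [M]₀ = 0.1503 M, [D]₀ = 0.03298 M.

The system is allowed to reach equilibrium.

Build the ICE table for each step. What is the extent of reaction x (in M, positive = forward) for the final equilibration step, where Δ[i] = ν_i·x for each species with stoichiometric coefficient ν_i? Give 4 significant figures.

Q₀ = 0.007237 vs Keq = 0.09637 ⇒ Q<K, forward
Step 1:
                  M         D
  Initial    0.1503   0.03298
  Change   -0.03599   0.07198
  Equil      0.1143     0.105
  solve Keq expr → x = 0.03599; check Q = 0.09637

x = 0.03599 M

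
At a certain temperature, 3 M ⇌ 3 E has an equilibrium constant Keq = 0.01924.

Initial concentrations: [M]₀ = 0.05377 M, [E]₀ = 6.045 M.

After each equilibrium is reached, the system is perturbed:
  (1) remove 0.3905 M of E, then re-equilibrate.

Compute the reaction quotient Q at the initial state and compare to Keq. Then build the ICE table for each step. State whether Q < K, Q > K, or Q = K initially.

Q₀ = 1.4209e+06 vs Keq = 0.01924 ⇒ Q>K, reverse
Step 1:
                    M           E
  Initial     0.05377       6.045
  Change        4.756      -4.756
  Equil          4.81       1.289
  solve Keq expr → x = -1.585; check Q = 0.01924
Then remove 0.3905 M of E.
Step 2:
                    M           E
  Initial        4.81      0.8984
  Change       -0.308       0.308
  Equil         4.502       1.206
  solve Keq expr → x = 0.1027; check Q = 0.01924

Q₀ = 1.4209e+06; Q > K (proceeds reverse)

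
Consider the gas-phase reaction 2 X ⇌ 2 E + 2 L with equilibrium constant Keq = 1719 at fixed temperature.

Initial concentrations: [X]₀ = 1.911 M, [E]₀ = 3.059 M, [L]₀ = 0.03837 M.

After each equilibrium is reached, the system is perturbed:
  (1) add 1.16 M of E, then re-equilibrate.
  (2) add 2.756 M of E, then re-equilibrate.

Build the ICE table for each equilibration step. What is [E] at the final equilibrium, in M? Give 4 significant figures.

Q₀ = 0.003772 vs Keq = 1719 ⇒ Q<K, forward
Step 1:
                  X         E         L
  init        1.911     3.059   0.03837
  Δ           -1.71      1.71      1.71
  eq         0.2011     4.769     1.748
  solve Keq expr → x = 0.855; check Q = 1719
Then add 1.16 M of E.
Step 2:
                  X         E         L
  init       0.2011     5.929     1.748
  Δ         0.04131  -0.04131  -0.04131
  eq         0.2424     5.888     1.707
  solve Keq expr → x = -0.02065; check Q = 1719
Then add 2.756 M of E.
Step 3:
                  X         E         L
  init       0.2424     8.644     1.707
  Δ         0.09096  -0.09096  -0.09096
  eq         0.3334     8.553     1.616
  solve Keq expr → x = -0.04548; check Q = 1719

[E]_eq = 8.553 M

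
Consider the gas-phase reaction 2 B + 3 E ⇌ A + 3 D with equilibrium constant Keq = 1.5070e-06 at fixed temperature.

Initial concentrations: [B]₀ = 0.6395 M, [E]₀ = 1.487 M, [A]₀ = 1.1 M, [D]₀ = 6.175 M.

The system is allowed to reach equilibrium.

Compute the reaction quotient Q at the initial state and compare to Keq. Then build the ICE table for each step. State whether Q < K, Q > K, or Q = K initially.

Q₀ = 192.6 vs Keq = 1.5070e-06 ⇒ Q>K, reverse
Step 1:
                   B          E          A          D
  init        0.6395      1.487        1.1      6.175
  Δ              2.2        3.3       -1.1       -3.3
  eq           2.839      4.787 5.6068e-05      2.875
  solve Keq expr → x = -1.1; check Q = 1.5070e-06

Q₀ = 192.6; Q > K (proceeds reverse)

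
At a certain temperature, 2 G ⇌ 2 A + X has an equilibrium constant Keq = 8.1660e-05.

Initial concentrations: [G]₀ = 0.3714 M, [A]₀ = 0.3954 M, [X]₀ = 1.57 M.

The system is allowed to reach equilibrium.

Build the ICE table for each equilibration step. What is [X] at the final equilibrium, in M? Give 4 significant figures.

Q₀ = 1.779 vs Keq = 8.1660e-05 ⇒ Q>K, reverse
Step 1:
                  G         A         X
  init       0.3714    0.3954      1.57
  Δ          0.3895   -0.3895   -0.1948
  eq         0.7609  0.005864     1.375
  solve Keq expr → x = -0.1948; check Q = 8.1660e-05

[X]_eq = 1.375 M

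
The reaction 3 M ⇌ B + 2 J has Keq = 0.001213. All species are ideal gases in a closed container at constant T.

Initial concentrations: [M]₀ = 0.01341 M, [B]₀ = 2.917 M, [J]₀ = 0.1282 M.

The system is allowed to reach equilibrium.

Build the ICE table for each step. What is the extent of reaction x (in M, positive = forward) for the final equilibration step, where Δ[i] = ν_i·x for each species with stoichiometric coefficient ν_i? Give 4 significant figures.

x = -0.06316 M

Q₀ = 1.9880e+04 vs Keq = 0.001213 ⇒ Q>K, reverse
Step 1:
                    M           B           J
  init        0.01341       2.917      0.1282
  Δ            0.1895    -0.06316     -0.1263
  eq           0.2029       2.854    0.001884
  solve Keq expr → x = -0.06316; check Q = 0.001213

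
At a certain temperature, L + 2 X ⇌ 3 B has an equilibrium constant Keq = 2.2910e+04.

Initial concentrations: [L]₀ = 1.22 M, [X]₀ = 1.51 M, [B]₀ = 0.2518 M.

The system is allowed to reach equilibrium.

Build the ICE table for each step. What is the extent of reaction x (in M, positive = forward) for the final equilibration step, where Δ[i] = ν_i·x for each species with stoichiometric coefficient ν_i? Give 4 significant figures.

Q₀ = 0.005739 vs Keq = 2.2910e+04 ⇒ Q<K, forward
Step 1:
                   L          X          B
  Initial       1.22       1.51     0.2518
  Change     -0.7366     -1.473       2.21
  Equil       0.4834     0.0367      2.462
  solve Keq expr → x = 0.7366; check Q = 2.2910e+04

x = 0.7366 M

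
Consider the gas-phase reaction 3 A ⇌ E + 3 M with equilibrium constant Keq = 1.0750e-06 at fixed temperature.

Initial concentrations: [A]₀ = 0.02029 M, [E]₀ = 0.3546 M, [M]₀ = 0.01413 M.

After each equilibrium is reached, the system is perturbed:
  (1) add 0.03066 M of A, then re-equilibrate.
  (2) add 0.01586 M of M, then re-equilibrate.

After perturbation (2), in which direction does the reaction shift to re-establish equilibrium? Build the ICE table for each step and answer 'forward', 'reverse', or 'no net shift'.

Direction: reverse

Q₀ = 0.1198 vs Keq = 1.0750e-06 ⇒ Q>K, reverse
Step 1:
                   A          E          M
  I          0.02029     0.3546    0.01413
  C          0.01364  -0.004546   -0.01364
  E          0.03393     0.3501 4.9314e-04
  solve Keq expr → x = -0.004546; check Q = 1.0750e-06
Then add 0.03066 M of A.
Step 2:
                   A          E          M
  I          0.06459     0.3501 4.9314e-04
  C       -4.3914e-04 1.4638e-04 4.3914e-04
  E          0.06415     0.3502 9.3228e-04
  solve Keq expr → x = 1.4638e-04; check Q = 1.0750e-06
Then add 0.01586 M of M.
Step 3:
                   A          E          M
  I          0.06415     0.3502    0.01679
  C          0.01563  -0.005209   -0.01563
  E          0.07977      0.345   0.001165
  solve Keq expr → x = -0.005209; check Q = 1.0750e-06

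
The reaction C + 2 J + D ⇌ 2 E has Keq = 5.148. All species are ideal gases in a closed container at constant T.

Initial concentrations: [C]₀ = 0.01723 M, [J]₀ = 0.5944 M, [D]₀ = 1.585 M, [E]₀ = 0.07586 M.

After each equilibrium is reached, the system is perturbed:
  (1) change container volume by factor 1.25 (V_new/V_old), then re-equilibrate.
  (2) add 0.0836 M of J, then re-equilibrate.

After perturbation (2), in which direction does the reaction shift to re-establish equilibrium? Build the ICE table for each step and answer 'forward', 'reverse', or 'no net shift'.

Q₀ = 0.5964 vs Keq = 5.148 ⇒ Q<K, forward
Step 1:
                    C           J           D           E
  init        0.01723      0.5944       1.585     0.07586
  Δ          -0.01322    -0.02644    -0.01322     0.02644
  eq          0.00401       0.568       1.572      0.1023
  solve Keq expr → x = 0.01322; check Q = 5.148
Then change container volume by factor 1.25 (V_new/V_old).
Step 2:
                    C           J           D           E
  init       0.003208      0.4544       1.257     0.08184
  Δ          0.001404    0.002808    0.001404   -0.002808
  eq         0.004612      0.4572       1.259     0.07903
  solve Keq expr → x = -0.001404; check Q = 5.148
Then add 0.0836 M of J.
Step 3:
                    C           J           D           E
  init       0.004612      0.5408       1.259     0.07903
  Δ         -0.001098   -0.002197   -0.001098    0.002197
  eq         0.003513      0.5386       1.258     0.08123
  solve Keq expr → x = 0.001098; check Q = 5.148

Direction: forward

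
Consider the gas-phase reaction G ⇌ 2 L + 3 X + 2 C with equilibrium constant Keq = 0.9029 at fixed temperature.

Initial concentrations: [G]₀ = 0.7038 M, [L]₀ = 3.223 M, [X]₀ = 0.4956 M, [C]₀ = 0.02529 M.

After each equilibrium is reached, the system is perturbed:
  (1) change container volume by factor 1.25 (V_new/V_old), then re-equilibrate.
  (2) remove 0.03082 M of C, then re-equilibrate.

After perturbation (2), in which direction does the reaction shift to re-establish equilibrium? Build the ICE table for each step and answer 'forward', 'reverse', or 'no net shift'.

Q₀ = 0.001149 vs Keq = 0.9029 ⇒ Q<K, forward
Step 1:
                  G         L         X         C
  Initial    0.7038     3.223    0.4956   0.02529
  Change    -0.1199    0.2398    0.3597    0.2398
  Equil      0.5839     3.463    0.8553    0.2651
  solve Keq expr → x = 0.1199; check Q = 0.9029
Then change container volume by factor 1.25 (V_new/V_old).
Step 2:
                  G         L         X         C
  Initial    0.4671      2.77    0.6842    0.2121
  Change   -0.04237   0.08474    0.1271   0.08474
  Equil      0.4248     2.855    0.8113    0.2968
  solve Keq expr → x = 0.04237; check Q = 0.9029
Then remove 0.03082 M of C.
Step 3:
                  G         L         X         C
  Initial    0.4248     2.855    0.8113     0.266
  Change  -0.007472   0.01494   0.02242   0.01494
  Equil      0.4173      2.87    0.8338    0.2809
  solve Keq expr → x = 0.007472; check Q = 0.9029

Direction: forward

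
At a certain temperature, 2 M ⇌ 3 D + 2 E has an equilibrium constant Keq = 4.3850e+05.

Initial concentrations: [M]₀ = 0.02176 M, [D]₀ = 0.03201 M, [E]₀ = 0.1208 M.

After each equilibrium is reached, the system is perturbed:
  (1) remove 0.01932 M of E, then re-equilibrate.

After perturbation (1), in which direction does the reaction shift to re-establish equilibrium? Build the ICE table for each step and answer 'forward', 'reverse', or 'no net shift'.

Q₀ = 0.001011 vs Keq = 4.3850e+05 ⇒ Q<K, forward
Step 1:
                   M          D          E
  init       0.02176    0.03201     0.1208
  Δ         -0.02176    0.03263    0.02176
  eq      3.5384e-06    0.06464     0.1426
  solve Keq expr → x = 0.01088; check Q = 4.3850e+05
Then remove 0.01932 M of E.
Step 2:
                   M          D          E
  init    3.5384e-06    0.06464     0.1232
  Δ       -4.7947e-07 7.1921e-07 4.7947e-07
  eq      3.0589e-06    0.06465     0.1232
  solve Keq expr → x = 2.3974e-07; check Q = 4.3850e+05

Direction: forward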